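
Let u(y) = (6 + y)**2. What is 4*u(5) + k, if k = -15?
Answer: 469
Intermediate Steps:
4*u(5) + k = 4*(6 + 5)**2 - 15 = 4*11**2 - 15 = 4*121 - 15 = 484 - 15 = 469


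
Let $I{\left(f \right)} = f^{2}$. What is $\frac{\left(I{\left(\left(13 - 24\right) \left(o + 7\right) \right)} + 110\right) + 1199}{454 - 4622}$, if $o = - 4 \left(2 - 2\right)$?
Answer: $- \frac{3619}{2084} \approx -1.7366$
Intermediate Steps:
$o = 0$ ($o = \left(-4\right) 0 = 0$)
$\frac{\left(I{\left(\left(13 - 24\right) \left(o + 7\right) \right)} + 110\right) + 1199}{454 - 4622} = \frac{\left(\left(\left(13 - 24\right) \left(0 + 7\right)\right)^{2} + 110\right) + 1199}{454 - 4622} = \frac{\left(\left(\left(-11\right) 7\right)^{2} + 110\right) + 1199}{-4168} = \left(\left(\left(-77\right)^{2} + 110\right) + 1199\right) \left(- \frac{1}{4168}\right) = \left(\left(5929 + 110\right) + 1199\right) \left(- \frac{1}{4168}\right) = \left(6039 + 1199\right) \left(- \frac{1}{4168}\right) = 7238 \left(- \frac{1}{4168}\right) = - \frac{3619}{2084}$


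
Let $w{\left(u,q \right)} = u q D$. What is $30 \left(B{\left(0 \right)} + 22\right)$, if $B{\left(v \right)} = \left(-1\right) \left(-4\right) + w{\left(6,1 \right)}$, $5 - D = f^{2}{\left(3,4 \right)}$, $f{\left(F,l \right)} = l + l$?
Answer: $-9840$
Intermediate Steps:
$f{\left(F,l \right)} = 2 l$
$D = -59$ ($D = 5 - \left(2 \cdot 4\right)^{2} = 5 - 8^{2} = 5 - 64 = -59$)
$w{\left(u,q \right)} = - 59 q u$ ($w{\left(u,q \right)} = u q \left(-59\right) = q u \left(-59\right) = - 59 q u$)
$B{\left(v \right)} = -350$ ($B{\left(v \right)} = \left(-1\right) \left(-4\right) - 59 \cdot 6 = 4 - 354 = -350$)
$30 \left(B{\left(0 \right)} + 22\right) = 30 \left(-350 + 22\right) = 30 \left(-328\right) = -9840$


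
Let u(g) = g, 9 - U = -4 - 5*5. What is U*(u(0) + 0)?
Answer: 0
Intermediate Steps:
U = 38 (U = 9 - (-4 - 5*5) = 9 - (-4 - 25) = 9 - 1*(-29) = 9 + 29 = 38)
U*(u(0) + 0) = 38*(0 + 0) = 38*0 = 0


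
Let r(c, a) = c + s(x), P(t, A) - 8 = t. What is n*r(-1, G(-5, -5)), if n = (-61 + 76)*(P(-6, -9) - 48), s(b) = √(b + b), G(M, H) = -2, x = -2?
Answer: 690 - 1380*I ≈ 690.0 - 1380.0*I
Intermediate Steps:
s(b) = √2*√b (s(b) = √(2*b) = √2*√b)
P(t, A) = 8 + t
r(c, a) = c + 2*I (r(c, a) = c + √2*√(-2) = c + √2*(I*√2) = c + 2*I)
n = -690 (n = (-61 + 76)*((8 - 6) - 48) = 15*(2 - 48) = 15*(-46) = -690)
n*r(-1, G(-5, -5)) = -690*(-1 + 2*I) = 690 - 1380*I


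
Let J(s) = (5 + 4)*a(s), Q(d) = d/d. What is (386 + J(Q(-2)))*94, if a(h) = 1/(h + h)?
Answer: 36707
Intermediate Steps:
Q(d) = 1
a(h) = 1/(2*h)
J(s) = 9/(2*s) (J(s) = (5 + 4)*(1/(2*s)) = 9*(1/(2*s)) = 9/(2*s))
(386 + J(Q(-2)))*94 = (386 + (9/2)/1)*94 = (386 + (9/2)*1)*94 = (386 + 9/2)*94 = (781/2)*94 = 36707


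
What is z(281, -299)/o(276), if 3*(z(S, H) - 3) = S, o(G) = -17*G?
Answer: -145/7038 ≈ -0.020602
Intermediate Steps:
z(S, H) = 3 + S/3
z(281, -299)/o(276) = (3 + (⅓)*281)/((-17*276)) = (3 + 281/3)/(-4692) = (290/3)*(-1/4692) = -145/7038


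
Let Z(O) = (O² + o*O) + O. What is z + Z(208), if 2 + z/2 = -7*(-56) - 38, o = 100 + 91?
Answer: 83904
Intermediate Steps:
o = 191
Z(O) = O² + 192*O (Z(O) = (O² + 191*O) + O = O² + 192*O)
z = 704 (z = -4 + 2*(-7*(-56) - 38) = -4 + 2*(392 - 38) = -4 + 2*354 = -4 + 708 = 704)
z + Z(208) = 704 + 208*(192 + 208) = 704 + 208*400 = 704 + 83200 = 83904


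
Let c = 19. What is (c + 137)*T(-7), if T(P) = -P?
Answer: 1092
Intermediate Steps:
(c + 137)*T(-7) = (19 + 137)*(-1*(-7)) = 156*7 = 1092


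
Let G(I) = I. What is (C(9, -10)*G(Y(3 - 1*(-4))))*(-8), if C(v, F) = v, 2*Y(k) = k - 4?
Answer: -108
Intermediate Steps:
Y(k) = -2 + k/2 (Y(k) = (k - 4)/2 = (-4 + k)/2 = -2 + k/2)
(C(9, -10)*G(Y(3 - 1*(-4))))*(-8) = (9*(-2 + (3 - 1*(-4))/2))*(-8) = (9*(-2 + (3 + 4)/2))*(-8) = (9*(-2 + (1/2)*7))*(-8) = (9*(-2 + 7/2))*(-8) = (9*(3/2))*(-8) = (27/2)*(-8) = -108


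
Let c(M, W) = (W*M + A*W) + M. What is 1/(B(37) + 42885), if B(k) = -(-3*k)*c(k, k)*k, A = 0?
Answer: 1/5817327 ≈ 1.7190e-7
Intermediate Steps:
c(M, W) = M + M*W (c(M, W) = (W*M + 0*W) + M = (M*W + 0) + M = M*W + M = M + M*W)
B(k) = 3*k³*(1 + k) (B(k) = -(-3*k)*(k*(1 + k))*k = -(-3*k)*k²*(1 + k) = -(-3)*k³*(1 + k) = 3*k³*(1 + k))
1/(B(37) + 42885) = 1/(3*37³*(1 + 37) + 42885) = 1/(3*50653*38 + 42885) = 1/(5774442 + 42885) = 1/5817327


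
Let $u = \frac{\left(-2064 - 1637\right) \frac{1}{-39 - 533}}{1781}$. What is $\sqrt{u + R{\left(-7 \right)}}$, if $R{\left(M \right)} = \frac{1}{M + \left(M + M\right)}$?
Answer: $\frac{i \sqrt{29780175117}}{822822} \approx 0.20973 i$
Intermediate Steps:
$u = \frac{3701}{1018732}$ ($u = - \frac{3701}{-572} \cdot \frac{1}{1781} = \left(-3701\right) \left(- \frac{1}{572}\right) \frac{1}{1781} = \frac{3701}{572} \cdot \frac{1}{1781} = \frac{3701}{1018732} \approx 0.0036329$)
$R{\left(M \right)} = \frac{1}{3 M}$ ($R{\left(M \right)} = \frac{1}{M + 2 M} = \frac{1}{3 M}$)
$\sqrt{u + R{\left(-7 \right)}} = \sqrt{\frac{3701}{1018732} + \frac{1}{3 \left(-7\right)}} = \sqrt{\frac{3701}{1018732} + \frac{1}{3} \left(- \frac{1}{7}\right)} = \sqrt{\frac{3701}{1018732} - \frac{1}{21}} = \sqrt{- \frac{941011}{21393372}} = \frac{i \sqrt{29780175117}}{822822}$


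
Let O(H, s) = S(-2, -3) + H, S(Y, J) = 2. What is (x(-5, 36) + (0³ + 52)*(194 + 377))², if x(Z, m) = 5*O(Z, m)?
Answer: 880724329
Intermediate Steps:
O(H, s) = 2 + H
x(Z, m) = 10 + 5*Z (x(Z, m) = 5*(2 + Z) = 10 + 5*Z)
(x(-5, 36) + (0³ + 52)*(194 + 377))² = ((10 + 5*(-5)) + (0³ + 52)*(194 + 377))² = ((10 - 25) + (0 + 52)*571)² = (-15 + 52*571)² = (-15 + 29692)² = 29677² = 880724329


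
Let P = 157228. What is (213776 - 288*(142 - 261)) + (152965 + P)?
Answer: 558241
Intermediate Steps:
(213776 - 288*(142 - 261)) + (152965 + P) = (213776 - 288*(142 - 261)) + (152965 + 157228) = (213776 - 288*(-119)) + 310193 = (213776 + 34272) + 310193 = 248048 + 310193 = 558241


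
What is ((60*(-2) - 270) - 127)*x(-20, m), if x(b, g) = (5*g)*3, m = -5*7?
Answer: 271425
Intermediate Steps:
m = -35
x(b, g) = 15*g
((60*(-2) - 270) - 127)*x(-20, m) = ((60*(-2) - 270) - 127)*(15*(-35)) = ((-120 - 270) - 127)*(-525) = (-390 - 127)*(-525) = -517*(-525) = 271425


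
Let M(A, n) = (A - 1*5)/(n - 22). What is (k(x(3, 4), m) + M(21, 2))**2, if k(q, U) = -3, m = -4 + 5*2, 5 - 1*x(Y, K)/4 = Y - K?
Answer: 361/25 ≈ 14.440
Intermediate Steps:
x(Y, K) = 20 - 4*Y + 4*K (x(Y, K) = 20 - 4*(Y - K) = 20 + (-4*Y + 4*K) = 20 - 4*Y + 4*K)
m = 6 (m = -4 + 10 = 6)
M(A, n) = (-5 + A)/(-22 + n) (M(A, n) = (A - 5)/(-22 + n) = (-5 + A)/(-22 + n))
(k(x(3, 4), m) + M(21, 2))**2 = (-3 + (-5 + 21)/(-22 + 2))**2 = (-3 + 16/(-20))**2 = (-3 - 1/20*16)**2 = (-3 - 4/5)**2 = (-19/5)**2 = 361/25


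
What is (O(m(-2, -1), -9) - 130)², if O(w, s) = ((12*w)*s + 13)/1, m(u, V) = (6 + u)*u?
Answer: 558009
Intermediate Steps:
m(u, V) = u*(6 + u)
O(w, s) = 13 + 12*s*w (O(w, s) = (12*s*w + 13)*1 = (13 + 12*s*w)*1 = 13 + 12*s*w)
(O(m(-2, -1), -9) - 130)² = ((13 + 12*(-9)*(-2*(6 - 2))) - 130)² = ((13 + 12*(-9)*(-2*4)) - 130)² = ((13 + 12*(-9)*(-8)) - 130)² = ((13 + 864) - 130)² = (877 - 130)² = 747² = 558009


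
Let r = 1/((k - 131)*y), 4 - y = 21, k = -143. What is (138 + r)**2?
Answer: 413198268025/21696964 ≈ 19044.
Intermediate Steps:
y = -17 (y = 4 - 1*21 = 4 - 21 = -17)
r = 1/4658 (r = 1/(-143 - 131*(-17)) = -1/17/(-274) = -1/274*(-1/17) = 1/4658 ≈ 0.00021468)
(138 + r)**2 = (138 + 1/4658)**2 = (642805/4658)**2 = 413198268025/21696964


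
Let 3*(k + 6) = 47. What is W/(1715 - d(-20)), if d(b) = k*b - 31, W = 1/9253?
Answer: 3/53833954 ≈ 5.5727e-8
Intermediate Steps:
k = 29/3 (k = -6 + (1/3)*47 = -6 + 47/3 = 29/3 ≈ 9.6667)
W = 1/9253 ≈ 0.00010807
d(b) = -31 + 29*b/3 (d(b) = 29*b/3 - 31 = -31 + 29*b/3)
W/(1715 - d(-20)) = 1/(9253*(1715 - (-31 + (29/3)*(-20)))) = 1/(9253*(1715 - (-31 - 580/3))) = 1/(9253*(1715 - 1*(-673/3))) = 1/(9253*(1715 + 673/3)) = 1/(9253*(5818/3)) = (1/9253)*(3/5818) = 3/53833954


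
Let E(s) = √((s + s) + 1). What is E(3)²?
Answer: 7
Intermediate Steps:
E(s) = √(1 + 2*s) (E(s) = √(2*s + 1) = √(1 + 2*s))
E(3)² = (√(1 + 2*3))² = (√(1 + 6))² = (√7)² = 7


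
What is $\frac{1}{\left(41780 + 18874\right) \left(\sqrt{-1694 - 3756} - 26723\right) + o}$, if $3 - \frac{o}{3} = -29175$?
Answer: $- \frac{135064109}{218909433316820922} - \frac{50545 i \sqrt{218}}{437818866633641844} \approx -6.1699 \cdot 10^{-10} - 1.7046 \cdot 10^{-12} i$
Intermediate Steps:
$o = 87534$ ($o = 9 - -87525 = 9 + 87525 = 87534$)
$\frac{1}{\left(41780 + 18874\right) \left(\sqrt{-1694 - 3756} - 26723\right) + o} = \frac{1}{\left(41780 + 18874\right) \left(\sqrt{-1694 - 3756} - 26723\right) + 87534} = \frac{1}{60654 \left(\sqrt{-5450} - 26723\right) + 87534} = \frac{1}{60654 \left(5 i \sqrt{218} - 26723\right) + 87534} = \frac{1}{60654 \left(-26723 + 5 i \sqrt{218}\right) + 87534} = \frac{1}{\left(-1620856842 + 303270 i \sqrt{218}\right) + 87534} = \frac{1}{-1620769308 + 303270 i \sqrt{218}}$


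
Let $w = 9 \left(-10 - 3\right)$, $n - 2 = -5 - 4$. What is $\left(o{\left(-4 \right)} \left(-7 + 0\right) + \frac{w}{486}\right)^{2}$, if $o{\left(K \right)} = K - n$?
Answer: $\frac{1315609}{2916} \approx 451.17$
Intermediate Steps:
$n = -7$ ($n = 2 - 9 = -7$)
$o{\left(K \right)} = 7 + K$ ($o{\left(K \right)} = K - -7 = K + 7 = 7 + K$)
$w = -117$ ($w = 9 \left(-13\right) = -117$)
$\left(o{\left(-4 \right)} \left(-7 + 0\right) + \frac{w}{486}\right)^{2} = \left(\left(7 - 4\right) \left(-7 + 0\right) - \frac{117}{486}\right)^{2} = \left(3 \left(-7\right) - \frac{13}{54}\right)^{2} = \left(-21 - \frac{13}{54}\right)^{2} = \left(- \frac{1147}{54}\right)^{2} = \frac{1315609}{2916}$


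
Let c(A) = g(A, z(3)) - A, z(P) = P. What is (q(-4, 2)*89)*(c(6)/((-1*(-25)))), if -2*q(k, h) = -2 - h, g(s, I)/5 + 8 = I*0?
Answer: -8188/25 ≈ -327.52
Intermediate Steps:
g(s, I) = -40 (g(s, I) = -40 + 5*(I*0) = -40 + 5*0 = -40 + 0 = -40)
q(k, h) = 1 + h/2 (q(k, h) = -(-2 - h)/2 = 1 + h/2)
c(A) = -40 - A
(q(-4, 2)*89)*(c(6)/((-1*(-25)))) = ((1 + (½)*2)*89)*((-40 - 1*6)/((-1*(-25)))) = ((1 + 1)*89)*((-40 - 6)/25) = (2*89)*(-46*1/25) = 178*(-46/25) = -8188/25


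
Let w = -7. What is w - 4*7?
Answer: -35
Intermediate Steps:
w - 4*7 = -7 - 4*7 = -7 - 28 = -35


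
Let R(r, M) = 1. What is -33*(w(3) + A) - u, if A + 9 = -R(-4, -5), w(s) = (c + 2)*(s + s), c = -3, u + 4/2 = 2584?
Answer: -2054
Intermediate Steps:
u = 2582 (u = -2 + 2584 = 2582)
w(s) = -2*s (w(s) = (-3 + 2)*(s + s) = -2*s)
A = -10 (A = -9 - 1*1 = -9 - 1 = -10)
-33*(w(3) + A) - u = -33*(-2*3 - 10) - 1*2582 = -33*(-6 - 10) - 2582 = -33*(-16) - 2582 = 528 - 2582 = -2054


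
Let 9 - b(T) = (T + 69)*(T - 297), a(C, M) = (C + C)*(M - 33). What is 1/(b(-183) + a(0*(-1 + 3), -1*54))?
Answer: -1/54711 ≈ -1.8278e-5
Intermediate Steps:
a(C, M) = 2*C*(-33 + M) (a(C, M) = (2*C)*(-33 + M) = 2*C*(-33 + M))
b(T) = 9 - (-297 + T)*(69 + T) (b(T) = 9 - (T + 69)*(T - 297) = 9 - (69 + T)*(-297 + T) = 9 - (-297 + T)*(69 + T))
1/(b(-183) + a(0*(-1 + 3), -1*54)) = 1/((20502 - 1*(-183)² + 228*(-183)) + 2*(0*(-1 + 3))*(-33 - 1*54)) = 1/((20502 - 1*33489 - 41724) + 2*(0*2)*(-33 - 54)) = 1/((20502 - 33489 - 41724) + 2*0*(-87)) = 1/(-54711 + 0) = 1/(-54711) = -1/54711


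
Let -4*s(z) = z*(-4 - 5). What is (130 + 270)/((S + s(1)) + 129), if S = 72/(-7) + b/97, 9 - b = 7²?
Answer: 1086400/327419 ≈ 3.3181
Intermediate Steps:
b = -40 (b = 9 - 1*7² = 9 - 1*49 = 9 - 49 = -40)
s(z) = 9*z/4 (s(z) = -z*(-4 - 5)/4 = -z*(-9)/4 = -(-9)*z/4 = 9*z/4)
S = -7264/679 (S = 72/(-7) - 40/97 = 72*(-⅐) - 40*1/97 = -72/7 - 40/97 = -7264/679 ≈ -10.698)
(130 + 270)/((S + s(1)) + 129) = (130 + 270)/((-7264/679 + (9/4)*1) + 129) = 400/((-7264/679 + 9/4) + 129) = 400/(-22945/2716 + 129) = 400/(327419/2716) = 400*(2716/327419) = 1086400/327419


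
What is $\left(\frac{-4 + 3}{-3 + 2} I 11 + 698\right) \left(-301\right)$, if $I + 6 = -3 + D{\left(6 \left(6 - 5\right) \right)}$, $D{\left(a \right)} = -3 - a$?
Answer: $-150500$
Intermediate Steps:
$I = -18$ ($I = -6 - \left(6 + 6 \left(6 - 5\right)\right) = -6 - \left(6 + 6\right) = -6 - 12 = -18$)
$\left(\frac{-4 + 3}{-3 + 2} I 11 + 698\right) \left(-301\right) = \left(\frac{-4 + 3}{-3 + 2} \left(-18\right) 11 + 698\right) \left(-301\right) = \left(- \frac{1}{-1} \left(-18\right) 11 + 698\right) \left(-301\right) = \left(\left(-1\right) \left(-1\right) \left(-18\right) 11 + 698\right) \left(-301\right) = \left(1 \left(-18\right) 11 + 698\right) \left(-301\right) = \left(\left(-18\right) 11 + 698\right) \left(-301\right) = \left(-198 + 698\right) \left(-301\right) = 500 \left(-301\right) = -150500$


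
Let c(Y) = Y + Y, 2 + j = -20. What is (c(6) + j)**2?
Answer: 100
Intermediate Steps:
j = -22 (j = -2 - 20 = -22)
c(Y) = 2*Y
(c(6) + j)**2 = (2*6 - 22)**2 = (12 - 22)**2 = (-10)**2 = 100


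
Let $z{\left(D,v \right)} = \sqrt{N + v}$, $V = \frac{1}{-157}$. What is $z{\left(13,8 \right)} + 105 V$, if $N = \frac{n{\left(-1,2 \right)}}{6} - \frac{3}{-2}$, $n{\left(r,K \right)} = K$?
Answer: $- \frac{105}{157} + \frac{\sqrt{354}}{6} \approx 2.467$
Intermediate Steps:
$N = \frac{11}{6}$ ($N = \frac{2}{6} - \frac{3}{-2} = 2 \cdot \frac{1}{6} - - \frac{3}{2} = \frac{1}{3} + \frac{3}{2} = \frac{11}{6} \approx 1.8333$)
$V = - \frac{1}{157} \approx -0.0063694$
$z{\left(D,v \right)} = \sqrt{\frac{11}{6} + v}$
$z{\left(13,8 \right)} + 105 V = \frac{\sqrt{66 + 36 \cdot 8}}{6} + 105 \left(- \frac{1}{157}\right) = \frac{\sqrt{66 + 288}}{6} - \frac{105}{157} = \frac{\sqrt{354}}{6} - \frac{105}{157} = - \frac{105}{157} + \frac{\sqrt{354}}{6}$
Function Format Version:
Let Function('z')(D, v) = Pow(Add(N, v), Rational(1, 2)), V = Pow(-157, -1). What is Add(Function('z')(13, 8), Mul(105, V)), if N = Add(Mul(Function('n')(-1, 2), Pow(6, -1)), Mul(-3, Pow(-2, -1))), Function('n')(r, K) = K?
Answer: Add(Rational(-105, 157), Mul(Rational(1, 6), Pow(354, Rational(1, 2)))) ≈ 2.4670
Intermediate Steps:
N = Rational(11, 6) (N = Add(Mul(2, Pow(6, -1)), Mul(-3, Pow(-2, -1))) = Add(Mul(2, Rational(1, 6)), Mul(-3, Rational(-1, 2))) = Add(Rational(1, 3), Rational(3, 2)) = Rational(11, 6) ≈ 1.8333)
V = Rational(-1, 157) ≈ -0.0063694
Function('z')(D, v) = Pow(Add(Rational(11, 6), v), Rational(1, 2))
Add(Function('z')(13, 8), Mul(105, V)) = Add(Mul(Rational(1, 6), Pow(Add(66, Mul(36, 8)), Rational(1, 2))), Mul(105, Rational(-1, 157))) = Add(Mul(Rational(1, 6), Pow(Add(66, 288), Rational(1, 2))), Rational(-105, 157)) = Add(Mul(Rational(1, 6), Pow(354, Rational(1, 2))), Rational(-105, 157)) = Add(Rational(-105, 157), Mul(Rational(1, 6), Pow(354, Rational(1, 2))))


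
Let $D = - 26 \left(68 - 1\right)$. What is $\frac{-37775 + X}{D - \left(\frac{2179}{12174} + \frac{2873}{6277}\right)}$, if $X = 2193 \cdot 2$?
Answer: $\frac{2551460435022}{133165670401} \approx 19.16$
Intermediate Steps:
$X = 4386$
$D = -1742$ ($D = \left(-26\right) 67 = -1742$)
$\frac{-37775 + X}{D - \left(\frac{2179}{12174} + \frac{2873}{6277}\right)} = \frac{-37775 + 4386}{-1742 - \left(\frac{2179}{12174} + \frac{2873}{6277}\right)} = - \frac{33389}{-1742 - \frac{48653485}{76416198}} = - \frac{33389}{- \frac{133165670401}{76416198}} = \left(-33389\right) \left(- \frac{76416198}{133165670401}\right) = \frac{2551460435022}{133165670401}$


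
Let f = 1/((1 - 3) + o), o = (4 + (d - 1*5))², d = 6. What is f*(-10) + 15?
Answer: 335/23 ≈ 14.565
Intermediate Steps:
o = 25 (o = (4 + (6 - 1*5))² = (4 + (6 - 5))² = (4 + 1)² = 5² = 25)
f = 1/23 (f = 1/((1 - 3) + 25) = 1/(-2 + 25) = 1/23 ≈ 0.043478)
f*(-10) + 15 = (1/23)*(-10) + 15 = -10/23 + 15 = 335/23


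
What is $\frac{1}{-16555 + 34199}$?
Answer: $\frac{1}{17644} \approx 5.6677 \cdot 10^{-5}$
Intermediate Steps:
$\frac{1}{-16555 + 34199} = \frac{1}{17644}$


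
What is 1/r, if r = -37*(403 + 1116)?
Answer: -1/56203 ≈ -1.7793e-5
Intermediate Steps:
r = -56203 (r = -37*1519 = -56203)
1/r = 1/(-56203) = -1/56203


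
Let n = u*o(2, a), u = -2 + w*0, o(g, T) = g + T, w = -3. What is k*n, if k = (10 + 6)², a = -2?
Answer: 0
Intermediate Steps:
o(g, T) = T + g
u = -2 (u = -2 - 3*0 = -2 + 0 = -2)
n = 0 (n = -2*(-2 + 2) = -2*0 = 0)
k = 256 (k = 16² = 256)
k*n = 256*0 = 0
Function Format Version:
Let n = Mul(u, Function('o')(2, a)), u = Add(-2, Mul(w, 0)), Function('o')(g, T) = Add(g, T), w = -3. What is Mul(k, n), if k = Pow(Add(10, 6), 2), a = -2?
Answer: 0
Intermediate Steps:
Function('o')(g, T) = Add(T, g)
u = -2 (u = Add(-2, Mul(-3, 0)) = Add(-2, 0) = -2)
n = 0 (n = Mul(-2, Add(-2, 2)) = Mul(-2, 0) = 0)
k = 256 (k = Pow(16, 2) = 256)
Mul(k, n) = Mul(256, 0) = 0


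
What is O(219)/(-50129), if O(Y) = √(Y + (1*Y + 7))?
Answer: -√445/50129 ≈ -0.00042081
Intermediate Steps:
O(Y) = √(7 + 2*Y) (O(Y) = √(Y + (Y + 7)) = √(Y + (7 + Y)) = √(7 + 2*Y))
O(219)/(-50129) = √(7 + 2*219)/(-50129) = √(7 + 438)*(-1/50129) = √445*(-1/50129) = -√445/50129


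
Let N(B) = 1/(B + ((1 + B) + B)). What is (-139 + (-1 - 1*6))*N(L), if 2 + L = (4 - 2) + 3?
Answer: -73/5 ≈ -14.600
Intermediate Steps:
L = 3 (L = -2 + ((4 - 2) + 3) = -2 + (2 + 3) = -2 + 5 = 3)
N(B) = 1/(1 + 3*B) (N(B) = 1/(B + (1 + 2*B)) = 1/(1 + 3*B))
(-139 + (-1 - 1*6))*N(L) = (-139 + (-1 - 1*6))/(1 + 3*3) = (-139 + (-1 - 6))/(1 + 9) = (-139 - 7)/10 = -146*1/10 = -73/5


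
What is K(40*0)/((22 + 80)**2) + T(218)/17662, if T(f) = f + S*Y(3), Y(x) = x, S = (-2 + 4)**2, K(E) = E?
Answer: 115/8831 ≈ 0.013022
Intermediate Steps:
S = 4 (S = 2**2 = 4)
T(f) = 12 + f (T(f) = f + 4*3 = f + 12 = 12 + f)
K(40*0)/((22 + 80)**2) + T(218)/17662 = (40*0)/((22 + 80)**2) + (12 + 218)/17662 = 0/(102**2) + 230*(1/17662) = 0/10404 + 115/8831 = 0*(1/10404) + 115/8831 = 0 + 115/8831 = 115/8831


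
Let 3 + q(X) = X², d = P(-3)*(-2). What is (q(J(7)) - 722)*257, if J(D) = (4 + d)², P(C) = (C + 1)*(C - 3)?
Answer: 40933675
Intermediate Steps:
P(C) = (1 + C)*(-3 + C)
d = -24 (d = (-3 + (-3)² - 2*(-3))*(-2) = (-3 + 9 + 6)*(-2) = 12*(-2) = -24)
J(D) = 400 (J(D) = (4 - 24)² = (-20)² = 400)
q(X) = -3 + X²
(q(J(7)) - 722)*257 = ((-3 + 400²) - 722)*257 = ((-3 + 160000) - 722)*257 = (159997 - 722)*257 = 159275*257 = 40933675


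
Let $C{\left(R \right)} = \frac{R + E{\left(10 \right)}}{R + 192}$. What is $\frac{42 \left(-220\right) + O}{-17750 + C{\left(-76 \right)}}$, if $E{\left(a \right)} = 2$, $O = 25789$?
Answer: $- \frac{959842}{1029537} \approx -0.9323$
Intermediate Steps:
$C{\left(R \right)} = \frac{2 + R}{192 + R}$ ($C{\left(R \right)} = \frac{R + 2}{R + 192} = \frac{2 + R}{192 + R}$)
$\frac{42 \left(-220\right) + O}{-17750 + C{\left(-76 \right)}} = \frac{42 \left(-220\right) + 25789}{-17750 + \frac{2 - 76}{192 - 76}} = \frac{-9240 + 25789}{-17750 + \frac{1}{116} \left(-74\right)} = \frac{16549}{-17750 + \frac{1}{116} \left(-74\right)} = \frac{16549}{-17750 - \frac{37}{58}} = \frac{16549}{- \frac{1029537}{58}} = 16549 \left(- \frac{58}{1029537}\right) = - \frac{959842}{1029537}$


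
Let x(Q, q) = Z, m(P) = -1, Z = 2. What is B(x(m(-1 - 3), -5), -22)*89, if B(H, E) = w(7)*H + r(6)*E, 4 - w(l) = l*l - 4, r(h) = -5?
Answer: 2492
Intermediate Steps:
w(l) = 8 - l² (w(l) = 4 - (l*l - 4) = 4 - (l² - 4) = 4 - (-4 + l²) = 4 + (4 - l²) = 8 - l²)
x(Q, q) = 2
B(H, E) = -41*H - 5*E (B(H, E) = (8 - 1*7²)*H - 5*E = (8 - 1*49)*H - 5*E = (8 - 49)*H - 5*E = -41*H - 5*E)
B(x(m(-1 - 3), -5), -22)*89 = (-41*2 - 5*(-22))*89 = (-82 + 110)*89 = 28*89 = 2492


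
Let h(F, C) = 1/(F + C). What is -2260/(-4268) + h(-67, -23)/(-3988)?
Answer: 202790867/382967640 ≈ 0.52952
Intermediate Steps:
h(F, C) = 1/(C + F)
-2260/(-4268) + h(-67, -23)/(-3988) = -2260/(-4268) + 1/(-23 - 67*(-3988)) = -2260*(-1/4268) - 1/3988/(-90) = 565/1067 - 1/90*(-1/3988) = 565/1067 + 1/358920 = 202790867/382967640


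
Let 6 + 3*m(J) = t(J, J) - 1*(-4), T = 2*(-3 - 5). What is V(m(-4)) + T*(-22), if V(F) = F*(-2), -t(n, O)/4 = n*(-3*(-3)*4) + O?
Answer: -124/3 ≈ -41.333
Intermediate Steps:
t(n, O) = -144*n - 4*O (t(n, O) = -4*(n*(-3*(-3)*4) + O) = -4*(n*(9*4) + O) = -4*(n*36 + O) = -4*(36*n + O) = -4*(O + 36*n) = -144*n - 4*O)
T = -16 (T = 2*(-8) = -16)
m(J) = -⅔ - 148*J/3 (m(J) = -2 + ((-144*J - 4*J) - 1*(-4))/3 = -2 + (-148*J + 4)/3 = -2 + (4 - 148*J)/3 = -2 + (4/3 - 148*J/3) = -⅔ - 148*J/3)
V(F) = -2*F
V(m(-4)) + T*(-22) = -2*(-⅔ - 148/3*(-4)) - 16*(-22) = -2*(-⅔ + 592/3) + 352 = -2*590/3 + 352 = -1180/3 + 352 = -124/3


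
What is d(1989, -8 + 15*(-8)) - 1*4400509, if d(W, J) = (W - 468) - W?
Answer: -4400977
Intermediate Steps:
d(W, J) = -468 (d(W, J) = (-468 + W) - W = -468)
d(1989, -8 + 15*(-8)) - 1*4400509 = -468 - 1*4400509 = -468 - 4400509 = -4400977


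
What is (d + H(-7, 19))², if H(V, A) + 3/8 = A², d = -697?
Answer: 7241481/64 ≈ 1.1315e+5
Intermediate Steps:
H(V, A) = -3/8 + A²
(d + H(-7, 19))² = (-697 + (-3/8 + 19²))² = (-697 + (-3/8 + 361))² = (-697 + 2885/8)² = (-2691/8)² = 7241481/64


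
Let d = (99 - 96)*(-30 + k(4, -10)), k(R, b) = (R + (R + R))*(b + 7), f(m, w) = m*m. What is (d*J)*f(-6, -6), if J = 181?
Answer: -1290168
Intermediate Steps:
f(m, w) = m**2
k(R, b) = 3*R*(7 + b) (k(R, b) = (R + 2*R)*(7 + b) = (3*R)*(7 + b) = 3*R*(7 + b))
d = -198 (d = (99 - 96)*(-30 + 3*4*(7 - 10)) = 3*(-30 + 3*4*(-3)) = 3*(-30 - 36) = 3*(-66) = -198)
(d*J)*f(-6, -6) = -198*181*(-6)**2 = -35838*36 = -1290168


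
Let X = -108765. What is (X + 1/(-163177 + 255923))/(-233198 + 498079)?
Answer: -10087518689/24566653226 ≈ -0.41062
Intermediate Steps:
(X + 1/(-163177 + 255923))/(-233198 + 498079) = (-108765 + 1/(-163177 + 255923))/(-233198 + 498079) = (-108765 + 1/92746)/264881 = (-108765 + 1/92746)*(1/264881) = -10087518689/92746*1/264881 = -10087518689/24566653226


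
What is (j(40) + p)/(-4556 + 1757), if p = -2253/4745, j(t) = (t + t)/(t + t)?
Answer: -2492/13281255 ≈ -0.00018763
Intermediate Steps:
j(t) = 1 (j(t) = (2*t)/((2*t)) = (2*t)*(1/(2*t)) = 1)
p = -2253/4745 (p = -2253*1/4745 = -2253/4745 ≈ -0.47482)
(j(40) + p)/(-4556 + 1757) = (1 - 2253/4745)/(-4556 + 1757) = (2492/4745)/(-2799) = (2492/4745)*(-1/2799) = -2492/13281255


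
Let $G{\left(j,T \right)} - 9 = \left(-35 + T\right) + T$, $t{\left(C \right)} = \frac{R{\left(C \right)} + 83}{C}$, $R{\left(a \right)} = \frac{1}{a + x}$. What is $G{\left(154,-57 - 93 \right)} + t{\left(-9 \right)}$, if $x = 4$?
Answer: $- \frac{1676}{5} \approx -335.2$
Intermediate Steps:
$R{\left(a \right)} = \frac{1}{4 + a}$ ($R{\left(a \right)} = \frac{1}{a + 4} = \frac{1}{4 + a}$)
$t{\left(C \right)} = \frac{83 + \frac{1}{4 + C}}{C}$ ($t{\left(C \right)} = \frac{\frac{1}{4 + C} + 83}{C} = \frac{83 + \frac{1}{4 + C}}{C}$)
$G{\left(j,T \right)} = -26 + 2 T$ ($G{\left(j,T \right)} = 9 + \left(\left(-35 + T\right) + T\right) = 9 + \left(-35 + 2 T\right) = -26 + 2 T$)
$G{\left(154,-57 - 93 \right)} + t{\left(-9 \right)} = \left(-26 + 2 \left(-57 - 93\right)\right) + \frac{333 + 83 \left(-9\right)}{\left(-9\right) \left(4 - 9\right)} = \left(-26 + 2 \left(-57 - 93\right)\right) - \frac{333 - 747}{9 \left(-5\right)} = \left(-26 + 2 \left(-150\right)\right) - \left(- \frac{1}{45}\right) \left(-414\right) = \left(-26 - 300\right) - \frac{46}{5} = -326 - \frac{46}{5} = - \frac{1676}{5}$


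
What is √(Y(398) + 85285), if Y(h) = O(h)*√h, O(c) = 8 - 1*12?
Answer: √(85285 - 4*√398) ≈ 291.90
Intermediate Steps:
O(c) = -4 (O(c) = 8 - 12 = -4)
Y(h) = -4*√h
√(Y(398) + 85285) = √(-4*√398 + 85285) = √(85285 - 4*√398)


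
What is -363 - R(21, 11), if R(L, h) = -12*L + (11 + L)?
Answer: -143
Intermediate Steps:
R(L, h) = 11 - 11*L
-363 - R(21, 11) = -363 - (11 - 11*21) = -363 - (11 - 231) = -363 - 1*(-220) = -363 + 220 = -143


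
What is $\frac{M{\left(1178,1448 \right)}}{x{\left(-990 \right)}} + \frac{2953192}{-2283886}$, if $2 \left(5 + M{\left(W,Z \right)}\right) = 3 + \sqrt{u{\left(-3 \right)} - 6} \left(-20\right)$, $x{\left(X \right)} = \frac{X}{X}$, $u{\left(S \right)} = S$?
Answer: $- \frac{995163}{207626} - 30 i \approx -4.7931 - 30.0 i$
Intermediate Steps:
$x{\left(X \right)} = 1$
$M{\left(W,Z \right)} = - \frac{7}{2} - 30 i$ ($M{\left(W,Z \right)} = -5 + \frac{3 + \sqrt{-3 - 6} \left(-20\right)}{2} = -5 + \frac{3 + \sqrt{-9} \left(-20\right)}{2} = -5 + \frac{3 + 3 i \left(-20\right)}{2} = -5 + \frac{3 - 60 i}{2} = -5 + \left(\frac{3}{2} - 30 i\right) = - \frac{7}{2} - 30 i$)
$\frac{M{\left(1178,1448 \right)}}{x{\left(-990 \right)}} + \frac{2953192}{-2283886} = \frac{- \frac{7}{2} - 30 i}{1} + \frac{2953192}{-2283886} = \left(- \frac{7}{2} - 30 i\right) 1 + 2953192 \left(- \frac{1}{2283886}\right) = \left(- \frac{7}{2} - 30 i\right) - \frac{134236}{103813} = - \frac{995163}{207626} - 30 i$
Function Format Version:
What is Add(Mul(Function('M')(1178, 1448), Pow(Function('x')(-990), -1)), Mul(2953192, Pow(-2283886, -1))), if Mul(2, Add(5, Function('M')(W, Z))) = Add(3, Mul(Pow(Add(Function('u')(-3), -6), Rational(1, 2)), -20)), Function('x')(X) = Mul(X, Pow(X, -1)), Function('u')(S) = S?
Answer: Add(Rational(-995163, 207626), Mul(-30, I)) ≈ Add(-4.7931, Mul(-30.000, I))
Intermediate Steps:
Function('x')(X) = 1
Function('M')(W, Z) = Add(Rational(-7, 2), Mul(-30, I)) (Function('M')(W, Z) = Add(-5, Mul(Rational(1, 2), Add(3, Mul(Pow(Add(-3, -6), Rational(1, 2)), -20)))) = Add(-5, Mul(Rational(1, 2), Add(3, Mul(Pow(-9, Rational(1, 2)), -20)))) = Add(-5, Mul(Rational(1, 2), Add(3, Mul(Mul(3, I), -20)))) = Add(-5, Mul(Rational(1, 2), Add(3, Mul(-60, I)))) = Add(-5, Add(Rational(3, 2), Mul(-30, I))) = Add(Rational(-7, 2), Mul(-30, I)))
Add(Mul(Function('M')(1178, 1448), Pow(Function('x')(-990), -1)), Mul(2953192, Pow(-2283886, -1))) = Add(Mul(Add(Rational(-7, 2), Mul(-30, I)), Pow(1, -1)), Mul(2953192, Pow(-2283886, -1))) = Add(Mul(Add(Rational(-7, 2), Mul(-30, I)), 1), Mul(2953192, Rational(-1, 2283886))) = Add(Add(Rational(-7, 2), Mul(-30, I)), Rational(-134236, 103813)) = Add(Rational(-995163, 207626), Mul(-30, I))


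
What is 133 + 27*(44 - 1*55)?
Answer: -164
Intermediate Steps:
133 + 27*(44 - 1*55) = 133 + 27*(44 - 55) = 133 + 27*(-11) = 133 - 297 = -164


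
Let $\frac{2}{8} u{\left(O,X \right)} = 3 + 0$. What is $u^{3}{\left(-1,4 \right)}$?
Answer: $1728$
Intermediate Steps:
$u{\left(O,X \right)} = 12$ ($u{\left(O,X \right)} = 4 \left(3 + 0\right) = 4 \cdot 3 = 12$)
$u^{3}{\left(-1,4 \right)} = 12^{3} = 1728$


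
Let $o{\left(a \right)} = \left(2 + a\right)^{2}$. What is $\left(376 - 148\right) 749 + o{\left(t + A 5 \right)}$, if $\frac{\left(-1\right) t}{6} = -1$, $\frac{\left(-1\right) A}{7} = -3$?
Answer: $183541$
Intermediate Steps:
$A = 21$ ($A = \left(-7\right) \left(-3\right) = 21$)
$t = 6$ ($t = \left(-6\right) \left(-1\right) = 6$)
$\left(376 - 148\right) 749 + o{\left(t + A 5 \right)} = \left(376 - 148\right) 749 + \left(2 + \left(6 + 21 \cdot 5\right)\right)^{2} = 228 \cdot 749 + \left(2 + \left(6 + 105\right)\right)^{2} = 170772 + \left(2 + 111\right)^{2} = 170772 + 113^{2} = 170772 + 12769 = 183541$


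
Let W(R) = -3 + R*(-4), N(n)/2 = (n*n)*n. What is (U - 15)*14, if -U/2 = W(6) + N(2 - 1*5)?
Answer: 2058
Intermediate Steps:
N(n) = 2*n³ (N(n) = 2*((n*n)*n) = 2*(n²*n) = 2*n³)
W(R) = -3 - 4*R
U = 162 (U = -2*((-3 - 4*6) + 2*(2 - 1*5)³) = -2*((-3 - 24) + 2*(2 - 5)³) = -2*(-27 + 2*(-3)³) = -2*(-27 + 2*(-27)) = -2*(-27 - 54) = -2*(-81) = 162)
(U - 15)*14 = (162 - 15)*14 = 147*14 = 2058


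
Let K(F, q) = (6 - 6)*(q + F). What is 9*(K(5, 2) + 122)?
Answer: 1098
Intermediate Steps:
K(F, q) = 0 (K(F, q) = 0*(F + q) = 0)
9*(K(5, 2) + 122) = 9*(0 + 122) = 9*122 = 1098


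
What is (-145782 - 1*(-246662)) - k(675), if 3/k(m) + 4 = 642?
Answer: 64361437/638 ≈ 1.0088e+5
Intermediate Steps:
k(m) = 3/638 (k(m) = 3/(-4 + 642) = 3/638)
(-145782 - 1*(-246662)) - k(675) = (-145782 - 1*(-246662)) - 1*3/638 = (-145782 + 246662) - 3/638 = 100880 - 3/638 = 64361437/638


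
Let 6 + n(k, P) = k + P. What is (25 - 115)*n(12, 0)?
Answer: -540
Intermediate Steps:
n(k, P) = -6 + P + k (n(k, P) = -6 + (k + P) = -6 + (P + k) = -6 + P + k)
(25 - 115)*n(12, 0) = (25 - 115)*(-6 + 0 + 12) = -90*6 = -540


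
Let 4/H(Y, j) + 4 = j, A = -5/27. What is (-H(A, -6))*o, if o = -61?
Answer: -122/5 ≈ -24.400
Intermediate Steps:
A = -5/27 (A = -5*1/27 = -5/27 ≈ -0.18519)
H(Y, j) = 4/(-4 + j)
(-H(A, -6))*o = -4/(-4 - 6)*(-61) = -4/(-10)*(-61) = -4*(-1)/10*(-61) = -1*(-⅖)*(-61) = (⅖)*(-61) = -122/5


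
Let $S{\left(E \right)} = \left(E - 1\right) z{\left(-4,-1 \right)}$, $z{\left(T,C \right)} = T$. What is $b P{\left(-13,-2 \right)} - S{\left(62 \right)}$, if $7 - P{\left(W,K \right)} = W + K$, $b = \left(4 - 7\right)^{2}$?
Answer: $442$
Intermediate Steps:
$S{\left(E \right)} = 4 - 4 E$ ($S{\left(E \right)} = \left(E - 1\right) \left(-4\right) = \left(-1 + E\right) \left(-4\right) = 4 - 4 E$)
$b = 9$ ($b = \left(-3\right)^{2} = 9$)
$P{\left(W,K \right)} = 7 - K - W$ ($P{\left(W,K \right)} = 7 - \left(W + K\right) = 7 - \left(K + W\right) = 7 - K - W$)
$b P{\left(-13,-2 \right)} - S{\left(62 \right)} = 9 \left(7 - -2 - -13\right) - \left(4 - 248\right) = 9 \left(7 + 2 + 13\right) - \left(4 - 248\right) = 9 \cdot 22 - -244 = 198 + 244 = 442$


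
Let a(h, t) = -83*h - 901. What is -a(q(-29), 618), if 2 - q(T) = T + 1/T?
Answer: 100829/29 ≈ 3476.9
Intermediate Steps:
q(T) = 2 - T - 1/T (q(T) = 2 - (T + 1/T) = 2 + (-T - 1/T) = 2 - T - 1/T)
a(h, t) = -901 - 83*h
-a(q(-29), 618) = -(-901 - 83*(2 - 1*(-29) - 1/(-29))) = -(-901 - 83*(2 + 29 - 1*(-1/29))) = -(-901 - 83*(2 + 29 + 1/29)) = -(-901 - 83*900/29) = -(-901 - 74700/29) = -1*(-100829/29) = 100829/29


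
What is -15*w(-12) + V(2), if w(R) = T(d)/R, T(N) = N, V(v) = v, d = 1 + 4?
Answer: 33/4 ≈ 8.2500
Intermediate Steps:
d = 5
w(R) = 5/R
-15*w(-12) + V(2) = -75/(-12) + 2 = -75*(-1)/12 + 2 = -15*(-5/12) + 2 = 25/4 + 2 = 33/4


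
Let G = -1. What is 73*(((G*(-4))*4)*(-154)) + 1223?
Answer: -178649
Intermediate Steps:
73*(((G*(-4))*4)*(-154)) + 1223 = 73*((-1*(-4)*4)*(-154)) + 1223 = 73*((4*4)*(-154)) + 1223 = 73*(16*(-154)) + 1223 = 73*(-2464) + 1223 = -179872 + 1223 = -178649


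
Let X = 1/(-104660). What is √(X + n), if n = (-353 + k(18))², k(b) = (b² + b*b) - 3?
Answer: √233489401703435/52330 ≈ 292.00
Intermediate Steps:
k(b) = -3 + 2*b² (k(b) = (b² + b²) - 3 = 2*b² - 3 = -3 + 2*b²)
X = -1/104660 ≈ -9.5547e-6
n = 85264 (n = (-353 + (-3 + 2*18²))² = (-353 + (-3 + 2*324))² = (-353 + (-3 + 648))² = (-353 + 645)² = 292² = 85264)
√(X + n) = √(-1/104660 + 85264) = √(8923730239/104660) = √233489401703435/52330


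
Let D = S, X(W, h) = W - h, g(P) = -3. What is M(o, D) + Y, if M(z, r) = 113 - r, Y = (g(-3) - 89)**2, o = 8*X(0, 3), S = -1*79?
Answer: 8656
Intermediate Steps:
S = -79
o = -24 (o = 8*(0 - 1*3) = 8*(0 - 3) = 8*(-3) = -24)
D = -79
Y = 8464 (Y = (-3 - 89)**2 = (-92)**2 = 8464)
M(o, D) + Y = (113 - 1*(-79)) + 8464 = (113 + 79) + 8464 = 192 + 8464 = 8656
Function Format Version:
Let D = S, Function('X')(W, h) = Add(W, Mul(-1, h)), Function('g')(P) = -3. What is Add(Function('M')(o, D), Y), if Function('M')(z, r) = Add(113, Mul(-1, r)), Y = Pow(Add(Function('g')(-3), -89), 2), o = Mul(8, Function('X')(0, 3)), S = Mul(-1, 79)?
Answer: 8656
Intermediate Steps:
S = -79
o = -24 (o = Mul(8, Add(0, Mul(-1, 3))) = Mul(8, Add(0, -3)) = Mul(8, -3) = -24)
D = -79
Y = 8464 (Y = Pow(Add(-3, -89), 2) = Pow(-92, 2) = 8464)
Add(Function('M')(o, D), Y) = Add(Add(113, Mul(-1, -79)), 8464) = Add(Add(113, 79), 8464) = Add(192, 8464) = 8656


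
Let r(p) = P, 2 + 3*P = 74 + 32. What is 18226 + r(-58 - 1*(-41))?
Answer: 54782/3 ≈ 18261.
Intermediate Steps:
P = 104/3 (P = -2/3 + (74 + 32)/3 = -2/3 + (1/3)*106 = -2/3 + 106/3 = 104/3 ≈ 34.667)
r(p) = 104/3
18226 + r(-58 - 1*(-41)) = 18226 + 104/3 = 54782/3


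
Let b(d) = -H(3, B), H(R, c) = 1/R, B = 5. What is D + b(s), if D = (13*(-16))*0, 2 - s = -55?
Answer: -1/3 ≈ -0.33333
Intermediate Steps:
s = 57 (s = 2 - 1*(-55) = 2 + 55 = 57)
D = 0 (D = -208*0 = 0)
b(d) = -1/3
D + b(s) = 0 - 1/3 = -1/3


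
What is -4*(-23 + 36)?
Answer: -52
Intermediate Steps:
-4*(-23 + 36) = -4*13 = -52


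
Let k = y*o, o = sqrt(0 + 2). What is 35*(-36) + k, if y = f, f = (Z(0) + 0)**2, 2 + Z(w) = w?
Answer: -1260 + 4*sqrt(2) ≈ -1254.3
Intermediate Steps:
Z(w) = -2 + w
o = sqrt(2) ≈ 1.4142
f = 4 (f = ((-2 + 0) + 0)**2 = (-2 + 0)**2 = (-2)**2 = 4)
y = 4
k = 4*sqrt(2) ≈ 5.6569
35*(-36) + k = 35*(-36) + 4*sqrt(2) = -1260 + 4*sqrt(2)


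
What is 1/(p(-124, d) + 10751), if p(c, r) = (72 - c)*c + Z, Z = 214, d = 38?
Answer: -1/13339 ≈ -7.4968e-5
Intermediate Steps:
p(c, r) = 214 + c*(72 - c) (p(c, r) = (72 - c)*c + 214 = c*(72 - c) + 214 = 214 + c*(72 - c))
1/(p(-124, d) + 10751) = 1/((214 - 1*(-124)² + 72*(-124)) + 10751) = 1/((214 - 1*15376 - 8928) + 10751) = 1/((214 - 15376 - 8928) + 10751) = 1/(-24090 + 10751) = 1/(-13339) = -1/13339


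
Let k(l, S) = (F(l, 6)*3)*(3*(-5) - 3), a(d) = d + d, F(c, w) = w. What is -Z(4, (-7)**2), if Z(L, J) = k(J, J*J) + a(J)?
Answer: 226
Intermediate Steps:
a(d) = 2*d
k(l, S) = -324 (k(l, S) = (6*3)*(3*(-5) - 3) = 18*(-15 - 3) = 18*(-18) = -324)
Z(L, J) = -324 + 2*J
-Z(4, (-7)**2) = -(-324 + 2*(-7)**2) = -(-324 + 2*49) = -(-324 + 98) = -1*(-226) = 226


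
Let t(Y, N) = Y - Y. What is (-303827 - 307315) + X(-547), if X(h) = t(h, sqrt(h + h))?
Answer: -611142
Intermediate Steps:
t(Y, N) = 0
X(h) = 0
(-303827 - 307315) + X(-547) = (-303827 - 307315) + 0 = -611142 + 0 = -611142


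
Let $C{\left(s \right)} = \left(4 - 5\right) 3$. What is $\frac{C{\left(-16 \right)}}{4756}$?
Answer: $- \frac{3}{4756} \approx -0.00063078$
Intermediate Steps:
$C{\left(s \right)} = -3$ ($C{\left(s \right)} = \left(-1\right) 3 = -3$)
$\frac{C{\left(-16 \right)}}{4756} = - \frac{3}{4756}$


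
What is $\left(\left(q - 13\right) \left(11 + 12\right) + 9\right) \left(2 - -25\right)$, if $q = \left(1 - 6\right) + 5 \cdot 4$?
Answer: $1485$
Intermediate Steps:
$q = 15$ ($q = \left(1 - 6\right) + 20 = -5 + 20 = 15$)
$\left(\left(q - 13\right) \left(11 + 12\right) + 9\right) \left(2 - -25\right) = \left(\left(15 - 13\right) \left(11 + 12\right) + 9\right) \left(2 - -25\right) = \left(2 \cdot 23 + 9\right) \left(2 + 25\right) = \left(46 + 9\right) 27 = 55 \cdot 27 = 1485$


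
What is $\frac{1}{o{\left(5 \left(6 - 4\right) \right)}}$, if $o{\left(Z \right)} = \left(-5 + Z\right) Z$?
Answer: $\frac{1}{50} \approx 0.02$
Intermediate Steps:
$o{\left(Z \right)} = Z \left(-5 + Z\right)$
$\frac{1}{o{\left(5 \left(6 - 4\right) \right)}} = \frac{1}{5 \left(6 - 4\right) \left(-5 + 5 \left(6 - 4\right)\right)} = \frac{1}{5 \cdot 2 \left(-5 + 5 \cdot 2\right)} = \frac{1}{10 \left(-5 + 10\right)} = \frac{1}{10 \cdot 5} = \frac{1}{50}$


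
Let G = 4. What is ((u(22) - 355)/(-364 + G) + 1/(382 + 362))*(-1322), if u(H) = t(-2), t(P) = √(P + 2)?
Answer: -364211/279 ≈ -1305.4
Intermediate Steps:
t(P) = √(2 + P)
u(H) = 0 (u(H) = √(2 - 2) = √0 = 0)
((u(22) - 355)/(-364 + G) + 1/(382 + 362))*(-1322) = ((0 - 355)/(-364 + 4) + 1/(382 + 362))*(-1322) = (-355/(-360) + 1/744)*(-1322) = (-355*(-1/360) + 1/744)*(-1322) = (71/72 + 1/744)*(-1322) = (551/558)*(-1322) = -364211/279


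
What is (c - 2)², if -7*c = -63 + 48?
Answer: 1/49 ≈ 0.020408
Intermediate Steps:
c = 15/7 (c = -(-63 + 48)/7 = -⅐*(-15) = 15/7 ≈ 2.1429)
(c - 2)² = (15/7 - 2)² = (⅐)² = 1/49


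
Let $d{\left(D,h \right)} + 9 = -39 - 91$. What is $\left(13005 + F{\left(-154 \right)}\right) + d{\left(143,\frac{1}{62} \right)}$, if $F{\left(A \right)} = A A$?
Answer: $36582$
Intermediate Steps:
$F{\left(A \right)} = A^{2}$
$d{\left(D,h \right)} = -139$ ($d{\left(D,h \right)} = -9 - 130 = -139$)
$\left(13005 + F{\left(-154 \right)}\right) + d{\left(143,\frac{1}{62} \right)} = \left(13005 + \left(-154\right)^{2}\right) - 139 = \left(13005 + 23716\right) - 139 = 36721 - 139 = 36582$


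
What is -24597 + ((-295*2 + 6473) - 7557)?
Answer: -26271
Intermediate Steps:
-24597 + ((-295*2 + 6473) - 7557) = -24597 + ((-590 + 6473) - 7557) = -24597 + (5883 - 7557) = -24597 - 1674 = -26271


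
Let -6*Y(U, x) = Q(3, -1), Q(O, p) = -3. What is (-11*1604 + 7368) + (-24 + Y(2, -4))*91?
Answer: -24829/2 ≈ -12415.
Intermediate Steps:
Y(U, x) = ½ (Y(U, x) = -⅙*(-3) = ½)
(-11*1604 + 7368) + (-24 + Y(2, -4))*91 = (-11*1604 + 7368) + (-24 + ½)*91 = (-17644 + 7368) - 47/2*91 = -10276 - 4277/2 = -24829/2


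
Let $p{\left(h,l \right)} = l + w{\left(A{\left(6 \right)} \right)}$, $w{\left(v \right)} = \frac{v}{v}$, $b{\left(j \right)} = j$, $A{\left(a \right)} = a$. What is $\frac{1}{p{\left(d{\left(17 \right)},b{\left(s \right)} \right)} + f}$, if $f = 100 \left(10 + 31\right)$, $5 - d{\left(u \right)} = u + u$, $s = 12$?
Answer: $\frac{1}{4113} \approx 0.00024313$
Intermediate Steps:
$d{\left(u \right)} = 5 - 2 u$ ($d{\left(u \right)} = 5 - \left(u + u\right) = 5 - 2 u$)
$f = 4100$ ($f = 100 \cdot 41 = 4100$)
$w{\left(v \right)} = 1$
$p{\left(h,l \right)} = 1 + l$ ($p{\left(h,l \right)} = l + 1 = 1 + l$)
$\frac{1}{p{\left(d{\left(17 \right)},b{\left(s \right)} \right)} + f} = \frac{1}{\left(1 + 12\right) + 4100} = \frac{1}{13 + 4100} = \frac{1}{4113}$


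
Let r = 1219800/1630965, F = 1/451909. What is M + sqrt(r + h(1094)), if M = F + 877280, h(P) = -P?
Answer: 396450727521/451909 + I*sqrt(263773404286)/15533 ≈ 8.7728e+5 + 33.064*I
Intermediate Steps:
F = 1/451909 ≈ 2.2128e-6
r = 81320/108731 (r = 1219800*(1/1630965) = 81320/108731 ≈ 0.74790)
M = 396450727521/451909 (M = 1/451909 + 877280 = 396450727521/451909 ≈ 8.7728e+5)
M + sqrt(r + h(1094)) = 396450727521/451909 + sqrt(81320/108731 - 1*1094) = 396450727521/451909 + sqrt(81320/108731 - 1094) = 396450727521/451909 + sqrt(-118870394/108731) = 396450727521/451909 + I*sqrt(263773404286)/15533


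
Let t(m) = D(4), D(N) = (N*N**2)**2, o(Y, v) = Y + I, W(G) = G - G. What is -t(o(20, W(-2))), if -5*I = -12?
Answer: -4096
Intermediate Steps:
I = 12/5 (I = -1/5*(-12) = 12/5 ≈ 2.4000)
W(G) = 0
o(Y, v) = 12/5 + Y (o(Y, v) = Y + 12/5 = 12/5 + Y)
D(N) = N**6 (D(N) = (N**3)**2 = N**6)
t(m) = 4096 (t(m) = 4**6 = 4096)
-t(o(20, W(-2))) = -1*4096 = -4096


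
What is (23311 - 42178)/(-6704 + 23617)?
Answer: -18867/16913 ≈ -1.1155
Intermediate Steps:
(23311 - 42178)/(-6704 + 23617) = -18867/16913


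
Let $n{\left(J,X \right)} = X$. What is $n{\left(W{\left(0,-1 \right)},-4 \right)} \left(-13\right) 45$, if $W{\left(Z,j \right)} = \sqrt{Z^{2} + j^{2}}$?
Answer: $2340$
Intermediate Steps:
$n{\left(W{\left(0,-1 \right)},-4 \right)} \left(-13\right) 45 = \left(-4\right) \left(-13\right) 45 = 52 \cdot 45 = 2340$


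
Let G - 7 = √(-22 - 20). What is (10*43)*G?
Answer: 3010 + 430*I*√42 ≈ 3010.0 + 2786.7*I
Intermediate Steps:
G = 7 + I*√42 (G = 7 + √(-22 - 20) = 7 + √(-42) = 7 + I*√42 ≈ 7.0 + 6.4807*I)
(10*43)*G = (10*43)*(7 + I*√42) = 430*(7 + I*√42) = 3010 + 430*I*√42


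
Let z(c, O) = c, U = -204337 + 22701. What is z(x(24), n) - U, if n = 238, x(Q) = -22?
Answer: 181614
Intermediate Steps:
U = -181636
z(x(24), n) - U = -22 - 1*(-181636) = -22 + 181636 = 181614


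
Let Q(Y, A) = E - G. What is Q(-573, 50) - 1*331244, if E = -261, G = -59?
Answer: -331446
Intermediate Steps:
Q(Y, A) = -202 (Q(Y, A) = -261 - 1*(-59) = -261 + 59 = -202)
Q(-573, 50) - 1*331244 = -202 - 1*331244 = -202 - 331244 = -331446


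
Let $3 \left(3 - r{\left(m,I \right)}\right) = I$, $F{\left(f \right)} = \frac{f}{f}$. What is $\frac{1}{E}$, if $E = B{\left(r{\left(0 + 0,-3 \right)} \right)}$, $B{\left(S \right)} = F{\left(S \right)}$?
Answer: $1$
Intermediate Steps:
$F{\left(f \right)} = 1$
$r{\left(m,I \right)} = 3 - \frac{I}{3}$
$B{\left(S \right)} = 1$
$E = 1$
$\frac{1}{E} = 1^{-1} = 1$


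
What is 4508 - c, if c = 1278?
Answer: 3230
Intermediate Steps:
4508 - c = 4508 - 1*1278 = 4508 - 1278 = 3230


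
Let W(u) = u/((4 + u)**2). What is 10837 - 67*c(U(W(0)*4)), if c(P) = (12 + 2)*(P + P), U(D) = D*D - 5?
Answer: 20217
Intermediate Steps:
W(u) = u/(4 + u)**2
U(D) = -5 + D**2 (U(D) = D**2 - 5 = -5 + D**2)
c(P) = 28*P (c(P) = 14*(2*P) = 28*P)
10837 - 67*c(U(W(0)*4)) = 10837 - 1876*(-5 + ((0/(4 + 0)**2)*4)**2) = 10837 - 1876*(-5 + ((0/4**2)*4)**2) = 10837 - 1876*(-5 + ((0*(1/16))*4)**2) = 10837 - 1876*(-5 + (0*4)**2) = 10837 - 1876*(-5 + 0**2) = 10837 - 1876*(-5 + 0) = 10837 - 1876*(-5) = 10837 - 67*(-140) = 10837 + 9380 = 20217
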